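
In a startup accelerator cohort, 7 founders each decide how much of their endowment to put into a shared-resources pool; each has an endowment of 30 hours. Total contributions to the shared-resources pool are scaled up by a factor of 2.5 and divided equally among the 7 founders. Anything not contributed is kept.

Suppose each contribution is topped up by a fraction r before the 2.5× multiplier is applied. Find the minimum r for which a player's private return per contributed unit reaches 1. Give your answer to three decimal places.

1.800

With matching at rate r, one contributed unit becomes (1 + r) in the shared-resources pool and returns 2.5 × (1 + r) / 7 to the contributor.
Setting this equal to 1: 1 + r = 7/2.5 = 2.8000.
So the minimum matching rate is r = 2.8000 − 1 = 1.800.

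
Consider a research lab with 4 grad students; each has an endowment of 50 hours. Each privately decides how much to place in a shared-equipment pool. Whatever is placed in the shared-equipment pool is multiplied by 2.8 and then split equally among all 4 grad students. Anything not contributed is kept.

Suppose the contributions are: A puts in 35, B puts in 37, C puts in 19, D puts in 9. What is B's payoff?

83.00 hours

Total contributed: 35 + 37 + 19 + 9 = 100.
Each receives 2.8 × 100 / 4 = 70.00 from the shared-equipment pool.
B keeps 50 − 37 = 13, so B's payoff is 13 + 70.00 = 83.00.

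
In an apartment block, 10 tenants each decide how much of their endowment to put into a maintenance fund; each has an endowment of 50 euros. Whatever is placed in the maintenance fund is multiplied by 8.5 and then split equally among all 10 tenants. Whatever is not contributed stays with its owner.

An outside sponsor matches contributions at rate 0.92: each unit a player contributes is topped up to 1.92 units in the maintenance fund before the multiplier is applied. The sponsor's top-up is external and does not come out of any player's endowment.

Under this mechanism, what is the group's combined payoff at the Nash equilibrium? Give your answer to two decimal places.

With the mechanism, a contributed unit returns 8.5 × 1.92 / 10 = 1.6320 per unit of net cost to the contributor — now above 1 — so contributing fully is weakly dominant for every player.
At the Nash equilibrium everyone contributes 50. Group total payoff = 8.5 × 1.92 × 500 = 8160.00.

8160.00 euros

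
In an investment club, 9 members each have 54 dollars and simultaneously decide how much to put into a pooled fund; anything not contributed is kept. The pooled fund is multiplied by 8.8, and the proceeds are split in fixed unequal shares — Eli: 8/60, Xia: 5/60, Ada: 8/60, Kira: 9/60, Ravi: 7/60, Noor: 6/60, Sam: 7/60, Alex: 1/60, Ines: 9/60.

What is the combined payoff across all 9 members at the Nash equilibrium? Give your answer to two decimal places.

3013.20 dollars

Player j's private return per contributed unit is 8.8 × (j's share). Contributing is weakly dominant for j when that share is at least 1/8.8 = 0.1136, and contributing 0 is dominant otherwise.
The shares above 0.1136 belong to Eli, Ada, Kira, Ravi, Sam and Ines, contributing 54 each; the remaining 3 contribute 0. Total contributed: 324.
The pooled fund pays out 8.8 × 324 = 2851.20 in total (split across the unequal shares, but the aggregate is all that matters for the group sum).
The 3 free-riders keep 54 each, adding 162. Group total = 162 + 2851.20 = 3013.20.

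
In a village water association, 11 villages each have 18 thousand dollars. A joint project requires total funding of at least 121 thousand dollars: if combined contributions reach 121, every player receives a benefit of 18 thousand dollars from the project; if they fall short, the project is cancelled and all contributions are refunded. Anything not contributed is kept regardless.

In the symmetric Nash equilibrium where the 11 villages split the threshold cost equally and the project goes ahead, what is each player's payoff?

Equal share of the threshold: 121/11 = 11.
At this profile no one gains by cutting their contribution: any cut drops the total below 121, the project is cancelled, contributions are refunded, and the deviator ends with 18, which is less than 18 − 11 + 18 = 25. Contributing more than 11 just wastes the excess. So contributing exactly 11 is a best response.
Each player's payoff: 18 − 11 + 18 = 25.

25 thousand dollars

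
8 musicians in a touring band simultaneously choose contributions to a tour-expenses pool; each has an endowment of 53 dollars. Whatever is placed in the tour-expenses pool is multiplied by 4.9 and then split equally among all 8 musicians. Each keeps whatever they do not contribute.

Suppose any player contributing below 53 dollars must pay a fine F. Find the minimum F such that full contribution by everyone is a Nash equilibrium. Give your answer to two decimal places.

Given the others contribute fully, the best deviation is to contribute 0 (any partial contribution still incurs the fine and gives up units whose private return 0.6125 is below 1).
Deviating from 53 to 0 saves 53 dollars but forfeits the deviator's share of the drop in the tour-expenses pool: 4.9/8 × 53 = 32.46.
So the deviation gain is 53 − 32.46 = 20.54, and the fine must be at least 20.54 dollars to wipe it out.

20.54 dollars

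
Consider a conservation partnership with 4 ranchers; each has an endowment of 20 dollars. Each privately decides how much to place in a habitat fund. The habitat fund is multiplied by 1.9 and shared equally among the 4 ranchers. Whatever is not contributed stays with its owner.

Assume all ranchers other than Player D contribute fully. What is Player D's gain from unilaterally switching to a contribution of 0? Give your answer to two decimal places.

Switching from a contribution of 20 to 0 lets Player D keep an extra 20 dollars, but lowers the habitat fund by 20, which costs Player D their own share of that drop: 1.9/4 × 20 = 9.50.
Net gain = 20 − 9.50 = 10.50. The private return per contributed unit (0.4750) is below 1, so free-riding is indeed the best response regardless of what the others do.

10.50 dollars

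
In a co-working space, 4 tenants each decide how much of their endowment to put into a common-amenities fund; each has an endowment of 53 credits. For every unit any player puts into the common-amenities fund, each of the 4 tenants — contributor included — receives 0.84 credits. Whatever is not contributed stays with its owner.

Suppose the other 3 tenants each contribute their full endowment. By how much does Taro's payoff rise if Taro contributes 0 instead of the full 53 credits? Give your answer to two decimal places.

Switching from a contribution of 53 to 0 lets Taro keep an extra 53 credits, but lowers the common-amenities fund by 53, which costs Taro their own share of that drop: 0.84 × 53 = 44.52.
Net gain = 53 − 44.52 = 8.48. The private return per contributed unit (0.84) is below 1, so free-riding is indeed the best response regardless of what the others do.

8.48 credits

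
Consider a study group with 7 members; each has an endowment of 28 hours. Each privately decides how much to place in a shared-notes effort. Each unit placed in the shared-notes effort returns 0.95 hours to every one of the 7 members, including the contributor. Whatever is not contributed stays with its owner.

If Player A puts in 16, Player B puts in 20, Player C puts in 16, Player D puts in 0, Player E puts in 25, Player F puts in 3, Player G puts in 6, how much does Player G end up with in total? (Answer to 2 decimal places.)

Total contributed: 16 + 20 + 16 + 0 + 25 + 3 + 6 = 86.
Each receives 0.95 × 86 = 81.70 from the shared-notes effort.
Player G keeps 28 − 6 = 22, so Player G's payoff is 22 + 81.70 = 103.70.

103.70 hours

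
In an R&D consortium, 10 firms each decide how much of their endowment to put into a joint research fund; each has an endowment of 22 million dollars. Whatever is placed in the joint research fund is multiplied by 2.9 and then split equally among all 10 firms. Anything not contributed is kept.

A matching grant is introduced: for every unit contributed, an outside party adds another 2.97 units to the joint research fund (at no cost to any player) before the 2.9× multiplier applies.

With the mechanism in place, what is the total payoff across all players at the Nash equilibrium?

2532.86 million dollars

The effective private return per unit is now 2.9 × 3.97 / 10 = 1.1513 > 1, so every player's dominant strategy flips to full contribution.
At the Nash equilibrium everyone contributes 22. Group total payoff = 2.9 × 3.97 × 220 = 2532.86.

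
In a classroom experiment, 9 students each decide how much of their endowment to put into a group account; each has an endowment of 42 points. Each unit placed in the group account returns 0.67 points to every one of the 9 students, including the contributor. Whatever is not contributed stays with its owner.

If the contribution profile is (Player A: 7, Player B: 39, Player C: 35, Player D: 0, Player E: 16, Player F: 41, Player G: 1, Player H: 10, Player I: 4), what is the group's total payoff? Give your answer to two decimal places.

1147.59 points

Total contributed: 7 + 39 + 35 + 0 + 16 + 41 + 1 + 10 + 4 = 153; total kept: 9 × 42 − 153 = 225.
The group account pays out 0.67 × 9 × 153 = 922.59 in aggregate.
Group total = 225 + 922.59 = 1147.59.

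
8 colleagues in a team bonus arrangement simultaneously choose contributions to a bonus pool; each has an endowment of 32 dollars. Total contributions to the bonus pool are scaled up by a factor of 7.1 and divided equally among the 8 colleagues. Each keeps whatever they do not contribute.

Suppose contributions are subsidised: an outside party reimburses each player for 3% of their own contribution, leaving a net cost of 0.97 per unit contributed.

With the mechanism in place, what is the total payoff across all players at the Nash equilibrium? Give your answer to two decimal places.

256.00 dollars

Even with the mechanism, each unit contributed returns only (7.1/8) / 0.97 = 0.9149 per unit of net cost, so contributing nothing is still dominant.
Everyone keeps their endowment and the group total is 8 × 32 = 256.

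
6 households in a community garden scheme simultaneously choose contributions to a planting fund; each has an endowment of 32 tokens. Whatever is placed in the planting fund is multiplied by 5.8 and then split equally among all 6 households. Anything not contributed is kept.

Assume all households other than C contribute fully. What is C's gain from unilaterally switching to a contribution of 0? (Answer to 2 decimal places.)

1.07 tokens

Switching from a contribution of 32 to 0 lets C keep an extra 32 tokens, but lowers the planting fund by 32, which costs C their own share of that drop: 5.8/6 × 32 = 30.93.
Net gain = 32 − 30.93 = 1.07. The private return per contributed unit (0.9667) is below 1, so free-riding is indeed the best response regardless of what the others do.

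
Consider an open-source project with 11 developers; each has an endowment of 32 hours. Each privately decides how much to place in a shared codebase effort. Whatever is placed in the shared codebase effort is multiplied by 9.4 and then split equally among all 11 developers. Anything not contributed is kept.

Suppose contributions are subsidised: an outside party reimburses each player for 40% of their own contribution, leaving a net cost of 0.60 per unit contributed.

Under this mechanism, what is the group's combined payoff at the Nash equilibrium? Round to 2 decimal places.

With the mechanism, a contributed unit returns (9.4/11) / 0.60 = 1.4242 per unit of net cost to the contributor — now above 1 — so contributing fully is weakly dominant for every player.
So the Nash equilibrium is full contribution by all 11; the group earns 11 × (32 × 0.40 + 9.4 × 32) = 3449.60.

3449.60 hours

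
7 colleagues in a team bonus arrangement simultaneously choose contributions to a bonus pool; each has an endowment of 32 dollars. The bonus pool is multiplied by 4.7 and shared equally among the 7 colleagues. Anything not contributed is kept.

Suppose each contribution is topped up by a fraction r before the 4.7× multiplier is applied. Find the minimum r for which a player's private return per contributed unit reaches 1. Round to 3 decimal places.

0.489

With matching at rate r, one contributed unit becomes (1 + r) in the bonus pool and returns 4.7 × (1 + r) / 7 to the contributor.
Setting this equal to 1: 1 + r = 7/4.7 = 1.4894.
So the minimum matching rate is r = 1.4894 − 1 = 0.489.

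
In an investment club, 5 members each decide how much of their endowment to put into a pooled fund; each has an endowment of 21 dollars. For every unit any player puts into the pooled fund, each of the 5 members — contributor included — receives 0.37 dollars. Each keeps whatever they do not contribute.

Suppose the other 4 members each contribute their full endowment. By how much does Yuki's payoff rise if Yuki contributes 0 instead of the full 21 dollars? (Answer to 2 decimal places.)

13.23 dollars

Switching from a contribution of 21 to 0 lets Yuki keep an extra 21 dollars, but lowers the pooled fund by 21, which costs Yuki their own share of that drop: 0.37 × 21 = 7.77.
Net gain = 21 − 7.77 = 13.23. The private return per contributed unit (0.37) is below 1, so free-riding is indeed the best response regardless of what the others do.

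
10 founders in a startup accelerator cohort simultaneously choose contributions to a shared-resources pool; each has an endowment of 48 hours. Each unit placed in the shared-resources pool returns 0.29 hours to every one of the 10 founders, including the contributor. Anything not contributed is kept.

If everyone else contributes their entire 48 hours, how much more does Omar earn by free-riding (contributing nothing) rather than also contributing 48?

Switching from a contribution of 48 to 0 lets Omar keep an extra 48 hours, but lowers the shared-resources pool by 48, which costs Omar their own share of that drop: 0.29 × 48 = 13.92.
Net gain = 48 − 13.92 = 34.08. The private return per contributed unit (0.29) is below 1, so free-riding is indeed the best response regardless of what the others do.

34.08 hours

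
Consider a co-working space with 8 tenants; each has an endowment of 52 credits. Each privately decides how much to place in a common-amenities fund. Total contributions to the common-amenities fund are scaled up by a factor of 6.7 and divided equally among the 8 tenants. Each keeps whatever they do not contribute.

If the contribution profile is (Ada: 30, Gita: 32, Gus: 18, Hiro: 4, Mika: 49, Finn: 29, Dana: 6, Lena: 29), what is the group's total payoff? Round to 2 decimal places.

Total contributed: 30 + 32 + 18 + 4 + 49 + 29 + 6 + 29 = 197; total kept: 8 × 52 − 197 = 219.
The common-amenities fund pays out 6.7 × 197 = 1319.90 in aggregate.
Group total = 219 + 1319.90 = 1538.90.

1538.90 credits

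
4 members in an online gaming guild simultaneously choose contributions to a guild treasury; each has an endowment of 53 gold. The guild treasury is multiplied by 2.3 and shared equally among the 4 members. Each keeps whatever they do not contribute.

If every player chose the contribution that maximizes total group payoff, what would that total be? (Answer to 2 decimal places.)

Each contributed unit returns 2.300 to the group as a whole (0.5750 to each of 4 players), which exceeds 1, so the social optimum is full contribution: group total = 2.300 × 212 = 487.60.

487.60 gold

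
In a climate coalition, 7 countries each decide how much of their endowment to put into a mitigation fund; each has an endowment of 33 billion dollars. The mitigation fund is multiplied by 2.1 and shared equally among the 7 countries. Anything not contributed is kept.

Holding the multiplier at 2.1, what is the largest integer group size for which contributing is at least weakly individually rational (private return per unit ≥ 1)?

2

Private return per unit is 2.1/(group size), which is ≥ 1 whenever the group size is ≤ 2.1.
The largest such integer is 2.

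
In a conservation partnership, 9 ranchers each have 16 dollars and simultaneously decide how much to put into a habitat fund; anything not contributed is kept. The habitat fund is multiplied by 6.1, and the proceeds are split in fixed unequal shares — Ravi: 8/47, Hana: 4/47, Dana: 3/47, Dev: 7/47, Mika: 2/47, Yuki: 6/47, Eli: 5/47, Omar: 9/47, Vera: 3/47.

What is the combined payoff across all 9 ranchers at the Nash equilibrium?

Each unit j contributes comes back to j as 6.1 × (j's share), so j prefers to contribute only if that share exceeds 1/6.1 = 0.1639; otherwise keeping the unit dominates.
The shares above 0.1639 belong to Ravi and Omar, contributing 16 each; the remaining 7 contribute 0. Total contributed: 32.
The habitat fund pays out 6.1 × 32 = 195.20 in total (split across the unequal shares, but the aggregate is all that matters for the group sum).
The 7 free-riders keep 16 each, adding 112. Group total = 112 + 195.20 = 307.20.

307.20 dollars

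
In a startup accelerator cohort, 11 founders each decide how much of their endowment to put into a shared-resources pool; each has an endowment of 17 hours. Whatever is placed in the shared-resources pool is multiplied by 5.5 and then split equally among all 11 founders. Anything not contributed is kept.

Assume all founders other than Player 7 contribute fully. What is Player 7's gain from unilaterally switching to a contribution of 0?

Switching from a contribution of 17 to 0 lets Player 7 keep an extra 17 hours, but lowers the shared-resources pool by 17, which costs Player 7 their own share of that drop: 5.5/11 × 17 = 8.50.
Net gain = 17 − 8.50 = 8.50. The private return per contributed unit (0.5000) is below 1, so free-riding is indeed the best response regardless of what the others do.

8.50 hours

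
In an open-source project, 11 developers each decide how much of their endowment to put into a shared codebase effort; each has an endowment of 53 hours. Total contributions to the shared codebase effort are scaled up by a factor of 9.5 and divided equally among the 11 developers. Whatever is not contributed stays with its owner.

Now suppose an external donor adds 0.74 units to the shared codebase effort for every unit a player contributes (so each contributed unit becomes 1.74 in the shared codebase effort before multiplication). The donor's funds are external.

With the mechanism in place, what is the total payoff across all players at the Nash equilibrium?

9636.99 hours

The effective private return per unit is now 9.5 × 1.74 / 11 = 1.5027 > 1, so every player's dominant strategy flips to full contribution.
At the Nash equilibrium everyone contributes 53. Group total payoff = 9.5 × 1.74 × 583 = 9636.99.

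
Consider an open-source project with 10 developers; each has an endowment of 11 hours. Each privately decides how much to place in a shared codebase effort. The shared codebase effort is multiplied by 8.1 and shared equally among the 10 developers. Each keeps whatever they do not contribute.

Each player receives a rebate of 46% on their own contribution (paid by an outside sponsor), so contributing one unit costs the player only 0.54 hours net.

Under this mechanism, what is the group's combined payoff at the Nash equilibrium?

941.60 hours

With the mechanism, a contributed unit returns (8.1/10) / 0.54 = 1.5000 per unit of net cost to the contributor — now above 1 — so contributing fully is weakly dominant for every player.
At the Nash equilibrium everyone contributes 11. Group total payoff = 10 × (11 × 0.46 + 8.1 × 11) = 941.60.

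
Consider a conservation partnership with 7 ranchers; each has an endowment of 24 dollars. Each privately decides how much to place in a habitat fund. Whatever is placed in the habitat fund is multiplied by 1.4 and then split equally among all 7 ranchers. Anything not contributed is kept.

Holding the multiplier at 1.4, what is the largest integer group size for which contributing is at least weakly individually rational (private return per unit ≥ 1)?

1

Private return per unit is 1.4/(group size), which is ≥ 1 whenever the group size is ≤ 1.4.
The largest such integer is 1.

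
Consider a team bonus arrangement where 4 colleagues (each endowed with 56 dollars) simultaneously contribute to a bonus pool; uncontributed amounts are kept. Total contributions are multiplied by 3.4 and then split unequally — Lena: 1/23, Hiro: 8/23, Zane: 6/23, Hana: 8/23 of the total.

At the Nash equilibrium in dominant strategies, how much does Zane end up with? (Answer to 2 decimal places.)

Player j's private return per contributed unit is 3.4 × (j's share). Contributing is weakly dominant for j when that share is at least 1/3.4 = 0.2941, and contributing 0 is dominant otherwise.
Hiro and Hana are above the threshold, contributing 56 each; the remaining 2 contribute 0. Total contributed: 112.
Zane keeps 56 and receives 3.4 × 112 × 6/23 = 99.34 from the bonus pool, for a payoff of 155.34.

155.34 dollars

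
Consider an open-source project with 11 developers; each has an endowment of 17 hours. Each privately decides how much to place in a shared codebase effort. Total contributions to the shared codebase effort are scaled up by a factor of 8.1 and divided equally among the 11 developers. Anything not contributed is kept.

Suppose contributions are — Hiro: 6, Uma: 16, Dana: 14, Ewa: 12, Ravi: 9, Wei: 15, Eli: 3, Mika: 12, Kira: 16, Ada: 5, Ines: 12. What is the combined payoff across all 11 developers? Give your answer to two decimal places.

1039.00 hours

Total contributed: 6 + 16 + 14 + 12 + 9 + 15 + 3 + 12 + 16 + 5 + 12 = 120; total kept: 11 × 17 − 120 = 67.
The shared codebase effort pays out 8.1 × 120 = 972.00 in aggregate.
Group total = 67 + 972.00 = 1039.00.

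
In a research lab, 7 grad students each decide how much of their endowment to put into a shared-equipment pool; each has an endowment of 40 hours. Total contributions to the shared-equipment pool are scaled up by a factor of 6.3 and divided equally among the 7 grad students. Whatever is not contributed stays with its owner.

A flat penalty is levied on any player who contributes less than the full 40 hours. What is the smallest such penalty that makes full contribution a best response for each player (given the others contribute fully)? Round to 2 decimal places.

4.00 hours

Given the others contribute fully, the best deviation is to contribute 0 (any partial contribution still incurs the fine and gives up units whose private return 0.9000 is below 1).
Deviating from 40 to 0 saves 40 hours but forfeits the deviator's share of the drop in the shared-equipment pool: 6.3/7 × 40 = 36.00.
So the deviation gain is 40 − 36.00 = 4.00, and the fine must be at least 4.00 hours to wipe it out.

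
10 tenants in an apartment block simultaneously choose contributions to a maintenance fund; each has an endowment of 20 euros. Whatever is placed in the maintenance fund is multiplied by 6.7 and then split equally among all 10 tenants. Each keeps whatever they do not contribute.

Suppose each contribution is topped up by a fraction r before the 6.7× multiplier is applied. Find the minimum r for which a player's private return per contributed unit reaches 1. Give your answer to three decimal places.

With matching at rate r, one contributed unit becomes (1 + r) in the maintenance fund and returns 6.7 × (1 + r) / 10 to the contributor.
Setting this equal to 1: 1 + r = 10/6.7 = 1.4925.
So the minimum matching rate is r = 1.4925 − 1 = 0.493.

0.493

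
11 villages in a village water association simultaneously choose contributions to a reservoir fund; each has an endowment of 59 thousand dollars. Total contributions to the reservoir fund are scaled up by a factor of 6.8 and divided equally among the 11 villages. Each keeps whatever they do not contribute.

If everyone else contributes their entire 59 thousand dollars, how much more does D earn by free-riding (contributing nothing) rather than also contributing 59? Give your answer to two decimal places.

Switching from a contribution of 59 to 0 lets D keep an extra 59 thousand dollars, but lowers the reservoir fund by 59, which costs D their own share of that drop: 6.8/11 × 59 = 36.47.
Net gain = 59 − 36.47 = 22.53. The private return per contributed unit (0.6182) is below 1, so free-riding is indeed the best response regardless of what the others do.

22.53 thousand dollars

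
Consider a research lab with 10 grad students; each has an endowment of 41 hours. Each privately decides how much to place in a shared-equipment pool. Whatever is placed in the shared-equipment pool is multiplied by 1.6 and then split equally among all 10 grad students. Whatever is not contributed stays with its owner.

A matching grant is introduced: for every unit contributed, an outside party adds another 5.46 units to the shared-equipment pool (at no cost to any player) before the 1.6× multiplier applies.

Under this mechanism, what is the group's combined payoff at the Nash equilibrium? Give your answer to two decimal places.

Under the mechanism each unit contributed yields 1.6 × 6.46 / 10 = 1.0336 back to its contributor per unit of net cost, which exceeds 1, making full contribution the dominant choice for everyone.
So the Nash equilibrium is full contribution by all 10; the group earns 1.6 × 6.46 × 410 = 4237.76.

4237.76 hours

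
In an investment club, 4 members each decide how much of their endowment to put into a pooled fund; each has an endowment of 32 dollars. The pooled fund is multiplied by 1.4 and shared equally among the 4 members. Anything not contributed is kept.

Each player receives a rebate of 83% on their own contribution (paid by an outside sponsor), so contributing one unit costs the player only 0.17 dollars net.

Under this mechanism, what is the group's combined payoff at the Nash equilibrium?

285.44 dollars

Under the mechanism each unit contributed yields (1.4/4) / 0.17 = 2.0588 back to its contributor per unit of net cost, which exceeds 1, making full contribution the dominant choice for everyone.
At the Nash equilibrium everyone contributes 32. Group total payoff = 4 × (32 × 0.83 + 1.4 × 32) = 285.44.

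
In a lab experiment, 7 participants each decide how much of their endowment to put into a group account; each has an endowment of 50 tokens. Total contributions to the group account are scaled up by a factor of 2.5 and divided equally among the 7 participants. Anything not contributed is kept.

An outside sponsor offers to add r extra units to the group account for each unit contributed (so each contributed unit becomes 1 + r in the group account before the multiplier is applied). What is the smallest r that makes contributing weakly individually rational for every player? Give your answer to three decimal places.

1.800

With matching at rate r, one contributed unit becomes (1 + r) in the group account and returns 2.5 × (1 + r) / 7 to the contributor.
Setting this equal to 1: 1 + r = 7/2.5 = 2.8000.
So the minimum matching rate is r = 2.8000 − 1 = 1.800.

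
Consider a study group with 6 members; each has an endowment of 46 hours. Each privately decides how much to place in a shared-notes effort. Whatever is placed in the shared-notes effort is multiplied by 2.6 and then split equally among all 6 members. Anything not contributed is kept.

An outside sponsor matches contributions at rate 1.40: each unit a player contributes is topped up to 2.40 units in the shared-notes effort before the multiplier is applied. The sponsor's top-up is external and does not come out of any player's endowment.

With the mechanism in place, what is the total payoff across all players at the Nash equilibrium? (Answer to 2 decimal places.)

1722.24 hours

The effective private return per unit is now 2.6 × 2.40 / 6 = 1.0400 > 1, so every player's dominant strategy flips to full contribution.
At the Nash equilibrium everyone contributes 46. Group total payoff = 2.6 × 2.40 × 276 = 1722.24.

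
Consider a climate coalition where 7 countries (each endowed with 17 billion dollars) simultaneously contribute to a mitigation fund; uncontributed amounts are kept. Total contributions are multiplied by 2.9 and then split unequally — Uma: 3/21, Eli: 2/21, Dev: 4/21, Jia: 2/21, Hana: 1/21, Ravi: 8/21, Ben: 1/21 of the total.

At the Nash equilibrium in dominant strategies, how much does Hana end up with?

19.35 billion dollars

For player j, contributing a unit is worthwhile iff 2.9 × (j's share) ≥ 1, i.e. iff j's share is at least 0.3448.
Only Ravi (8/21) clears that bar, contributing 17; the remaining 6 contribute 0. Total contributed: 17.
Hana keeps 17 and receives 2.9 × 17 × 1/21 = 2.35 from the mitigation fund, for a payoff of 19.35.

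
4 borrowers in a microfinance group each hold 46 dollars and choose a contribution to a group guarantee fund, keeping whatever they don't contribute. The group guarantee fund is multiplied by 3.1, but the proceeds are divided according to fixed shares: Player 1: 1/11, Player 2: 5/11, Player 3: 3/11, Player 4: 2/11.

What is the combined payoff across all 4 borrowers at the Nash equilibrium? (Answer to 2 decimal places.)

280.60 dollars

A player with share s gets back 3.1·s per unit contributed, so full contribution is dominant for anyone with s > 1/3.1 = 0.3226 and zero contribution is dominant for anyone below.
Player 2 alone (share 5/11) is above the threshold, contributing 46; the remaining 3 contribute 0. Total contributed: 46.
The group guarantee fund pays out 3.1 × 46 = 142.60 in total (split across the unequal shares, but the aggregate is all that matters for the group sum).
The 3 free-riders keep 46 each, adding 138. Group total = 138 + 142.60 = 280.60.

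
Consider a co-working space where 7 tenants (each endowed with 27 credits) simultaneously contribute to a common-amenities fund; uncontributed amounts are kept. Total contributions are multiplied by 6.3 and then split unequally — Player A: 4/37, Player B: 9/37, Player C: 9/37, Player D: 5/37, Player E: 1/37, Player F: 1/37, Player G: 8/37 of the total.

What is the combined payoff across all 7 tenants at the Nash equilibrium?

Each unit j contributes comes back to j as 6.3 × (j's share), so j prefers to contribute only if that share exceeds 1/6.3 = 0.1587; otherwise keeping the unit dominates.
Player B, Player C and Player G are above the threshold, contributing 27 each; the remaining 4 contribute 0. Total contributed: 81.
The common-amenities fund pays out 6.3 × 81 = 510.30 in total (split across the unequal shares, but the aggregate is all that matters for the group sum).
The 4 free-riders keep 27 each, adding 108. Group total = 108 + 510.30 = 618.30.

618.30 credits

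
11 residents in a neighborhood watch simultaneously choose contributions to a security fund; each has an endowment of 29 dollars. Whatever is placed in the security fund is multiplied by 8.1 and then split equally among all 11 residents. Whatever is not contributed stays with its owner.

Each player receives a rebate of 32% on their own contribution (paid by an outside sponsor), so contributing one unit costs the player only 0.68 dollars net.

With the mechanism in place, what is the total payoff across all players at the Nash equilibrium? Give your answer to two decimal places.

2685.98 dollars

With the mechanism, a contributed unit returns (8.1/11) / 0.68 = 1.0829 per unit of net cost to the contributor — now above 1 — so contributing fully is weakly dominant for every player.
So the Nash equilibrium is full contribution by all 11; the group earns 11 × (29 × 0.32 + 8.1 × 29) = 2685.98.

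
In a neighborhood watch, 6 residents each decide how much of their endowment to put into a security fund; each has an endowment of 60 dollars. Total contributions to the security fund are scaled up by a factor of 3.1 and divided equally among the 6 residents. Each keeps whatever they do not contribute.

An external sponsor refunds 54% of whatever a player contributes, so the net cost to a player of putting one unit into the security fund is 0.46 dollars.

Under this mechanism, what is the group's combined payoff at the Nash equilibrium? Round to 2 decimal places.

With the mechanism, a contributed unit returns (3.1/6) / 0.46 = 1.1232 per unit of net cost to the contributor — now above 1 — so contributing fully is weakly dominant for every player.
At the Nash equilibrium everyone contributes 60. Group total payoff = 6 × (60 × 0.54 + 3.1 × 60) = 1310.40.

1310.40 dollars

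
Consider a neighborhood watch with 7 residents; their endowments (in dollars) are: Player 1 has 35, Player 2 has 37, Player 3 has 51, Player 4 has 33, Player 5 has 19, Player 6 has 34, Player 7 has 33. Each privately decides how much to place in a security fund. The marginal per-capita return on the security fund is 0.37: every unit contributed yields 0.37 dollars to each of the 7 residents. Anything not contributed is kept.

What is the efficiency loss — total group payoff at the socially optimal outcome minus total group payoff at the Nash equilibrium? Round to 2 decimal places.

The private return per contributed unit is 0.37 < 1 for everyone, so the Nash equilibrium is zero contribution and the group total is Σ E_j = 35 + 37 + 51 + 33 + 19 + 34 + 33 = 242.
Each contributed unit returns 2.590 to the group, so the social optimum is full contribution by everyone: group total = 2.590 × 242 = 626.78.
Efficiency loss = (2.590 − 1) × 242 = 384.78.

384.78 dollars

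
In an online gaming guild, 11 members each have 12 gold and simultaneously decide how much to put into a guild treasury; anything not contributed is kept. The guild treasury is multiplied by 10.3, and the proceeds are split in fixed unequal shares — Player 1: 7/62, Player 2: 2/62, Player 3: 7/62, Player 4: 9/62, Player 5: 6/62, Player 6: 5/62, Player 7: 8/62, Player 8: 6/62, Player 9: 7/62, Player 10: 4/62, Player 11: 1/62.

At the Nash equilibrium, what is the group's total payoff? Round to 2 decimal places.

690.00 gold

For player j, contributing a unit is worthwhile iff 10.3 × (j's share) ≥ 1, i.e. iff j's share is at least 0.0971.
Player 1, Player 3, Player 4, Player 7 and Player 9 clear that bar, contributing 12 each; the remaining 6 contribute 0. Total contributed: 60.
The guild treasury pays out 10.3 × 60 = 618.00 in total (split across the unequal shares, but the aggregate is all that matters for the group sum).
The 6 free-riders keep 12 each, adding 72. Group total = 72 + 618.00 = 690.00.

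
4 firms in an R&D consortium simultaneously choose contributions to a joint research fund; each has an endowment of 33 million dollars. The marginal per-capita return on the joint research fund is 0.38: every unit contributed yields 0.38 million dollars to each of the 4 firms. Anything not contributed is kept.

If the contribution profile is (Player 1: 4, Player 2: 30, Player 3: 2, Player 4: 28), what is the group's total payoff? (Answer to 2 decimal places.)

165.28 million dollars

Total contributed: 4 + 30 + 2 + 28 = 64; total kept: 4 × 33 − 64 = 68.
The joint research fund pays out 0.38 × 4 × 64 = 97.28 in aggregate.
Group total = 68 + 97.28 = 165.28.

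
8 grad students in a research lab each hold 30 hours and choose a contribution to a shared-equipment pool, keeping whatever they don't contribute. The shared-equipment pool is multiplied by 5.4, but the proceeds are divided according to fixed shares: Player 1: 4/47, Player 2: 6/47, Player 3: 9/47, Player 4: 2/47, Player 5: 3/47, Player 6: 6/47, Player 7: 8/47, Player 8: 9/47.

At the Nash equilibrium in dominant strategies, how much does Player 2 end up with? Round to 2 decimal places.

For player j, contributing a unit is worthwhile iff 5.4 × (j's share) ≥ 1, i.e. iff j's share is at least 0.1852.
Player 3 and Player 8 are above the threshold, contributing 30 each; the remaining 6 contribute 0. Total contributed: 60.
Player 2 keeps 30 and receives 5.4 × 60 × 6/47 = 41.36 from the shared-equipment pool, for a payoff of 71.36.

71.36 hours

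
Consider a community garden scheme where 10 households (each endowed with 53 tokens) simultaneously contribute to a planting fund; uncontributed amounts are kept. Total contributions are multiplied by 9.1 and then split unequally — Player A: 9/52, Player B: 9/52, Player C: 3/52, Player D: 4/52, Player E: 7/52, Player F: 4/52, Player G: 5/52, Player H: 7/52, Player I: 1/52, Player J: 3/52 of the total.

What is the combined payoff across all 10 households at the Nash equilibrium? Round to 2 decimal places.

2247.20 tokens

A player with share s gets back 9.1·s per unit contributed, so full contribution is dominant for anyone with s > 1/9.1 = 0.1099 and zero contribution is dominant for anyone below.
Player A, Player B, Player E and Player H clear that bar, contributing 53 each; the remaining 6 contribute 0. Total contributed: 212.
The planting fund pays out 9.1 × 212 = 1929.20 in total (split across the unequal shares, but the aggregate is all that matters for the group sum).
The 6 free-riders keep 53 each, adding 318. Group total = 318 + 1929.20 = 2247.20.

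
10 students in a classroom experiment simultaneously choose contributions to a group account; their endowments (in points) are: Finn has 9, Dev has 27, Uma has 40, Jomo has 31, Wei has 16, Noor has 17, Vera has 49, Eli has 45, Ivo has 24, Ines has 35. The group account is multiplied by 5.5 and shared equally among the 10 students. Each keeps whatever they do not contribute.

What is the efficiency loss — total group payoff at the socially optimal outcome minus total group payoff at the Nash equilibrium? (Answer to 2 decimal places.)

The private return per contributed unit is 5.5/10 = 0.5500 < 1 for every player regardless of endowment, so the Nash equilibrium is zero contribution and the group total is Σ E_j = 9 + 27 + 40 + 31 + 16 + 17 + 49 + 45 + 24 + 35 = 293.
Each contributed unit returns 5.500 to the group, so the social optimum is full contribution by everyone: group total = 5.500 × 293 = 1611.50.
Efficiency loss = (5.500 − 1) × 293 = 1318.50.

1318.50 points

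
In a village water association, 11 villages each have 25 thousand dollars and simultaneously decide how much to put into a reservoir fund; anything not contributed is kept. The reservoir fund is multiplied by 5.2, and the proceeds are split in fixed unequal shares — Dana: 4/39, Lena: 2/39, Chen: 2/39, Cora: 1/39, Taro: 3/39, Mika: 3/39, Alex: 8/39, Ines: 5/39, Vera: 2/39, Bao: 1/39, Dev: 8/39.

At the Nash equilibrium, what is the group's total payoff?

485.00 thousand dollars

For player j, contributing a unit is worthwhile iff 5.2 × (j's share) ≥ 1, i.e. iff j's share is at least 0.1923.
Alex and Dev are above the threshold, contributing 25 each; the remaining 9 contribute 0. Total contributed: 50.
The reservoir fund pays out 5.2 × 50 = 260.00 in total (split across the unequal shares, but the aggregate is all that matters for the group sum).
The 9 free-riders keep 25 each, adding 225. Group total = 225 + 260.00 = 485.00.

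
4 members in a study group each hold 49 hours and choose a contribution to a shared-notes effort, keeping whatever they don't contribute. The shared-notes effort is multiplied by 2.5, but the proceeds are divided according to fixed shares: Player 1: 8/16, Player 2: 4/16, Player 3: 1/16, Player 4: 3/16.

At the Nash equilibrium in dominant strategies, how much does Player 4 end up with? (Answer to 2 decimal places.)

71.97 hours

Each unit j contributes comes back to j as 2.5 × (j's share), so j prefers to contribute only if that share exceeds 1/2.5 = 0.4000; otherwise keeping the unit dominates.
Only Player 1 (8/16) clears that bar, contributing 49; the remaining 3 contribute 0. Total contributed: 49.
Player 4 keeps 49 and receives 2.5 × 49 × 3/16 = 22.97 from the shared-notes effort, for a payoff of 71.97.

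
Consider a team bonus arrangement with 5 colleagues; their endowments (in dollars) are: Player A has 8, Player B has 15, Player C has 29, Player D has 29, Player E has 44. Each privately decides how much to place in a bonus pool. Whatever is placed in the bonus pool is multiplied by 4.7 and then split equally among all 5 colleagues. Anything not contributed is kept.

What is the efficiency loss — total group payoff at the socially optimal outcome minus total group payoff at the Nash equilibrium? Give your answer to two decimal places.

462.50 dollars

The private return per contributed unit is 4.7/5 = 0.9400 < 1 for every player regardless of endowment, so the Nash equilibrium is zero contribution and the group total is Σ E_j = 8 + 15 + 29 + 29 + 44 = 125.
Each contributed unit returns 4.700 to the group, so the social optimum is full contribution by everyone: group total = 4.700 × 125 = 587.50.
Efficiency loss = (4.700 − 1) × 125 = 462.50.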